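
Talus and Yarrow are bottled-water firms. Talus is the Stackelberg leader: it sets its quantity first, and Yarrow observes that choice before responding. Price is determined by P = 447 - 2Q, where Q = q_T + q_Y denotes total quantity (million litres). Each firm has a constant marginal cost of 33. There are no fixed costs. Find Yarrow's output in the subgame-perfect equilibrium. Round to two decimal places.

51.75

The follower Yarrow best-responds to any q_T: π_Y = (447 - 2Q)q_Y - 33q_Y.
Setting the follower's marginal profit to zero, 414 - 2q_T - 4q_Y = 0, i.e. q_Y = (414 - 2q_T)/4.
The leader anticipates this reaction. Substituting into P = 447 - 2Q gives P = 240 - q_T, so π_T = (240 - q_T)q_T - 33q_T.
Maximising: ∂π_T/∂q_T = 207 - 2q_T = 0, giving q_T = 207/2.
Then q_Y = (414 - 2·(207/2))/4 = 207/4.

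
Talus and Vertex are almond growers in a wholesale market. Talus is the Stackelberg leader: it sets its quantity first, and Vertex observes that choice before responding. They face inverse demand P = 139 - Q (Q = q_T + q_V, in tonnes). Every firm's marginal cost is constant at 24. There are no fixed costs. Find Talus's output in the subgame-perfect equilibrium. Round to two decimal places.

The follower Vertex best-responds to any q_T: π_V = (139 - Q)q_V - 24q_V.
∂π_V/∂q_V = 115 - q_T - 2q_V = 0 gives the reaction function q_V = (115 - q_T)/2.
Talus substitutes q_V(q_T) into its own profit: π_T = q_T(139 - q_T - (115 - q_T)/2) - 24q_T = (163/2 - (1/2)q_T)q_T - 24q_T.
The leader's first-order condition 115/2 - q_T = 0 yields q_T = 115/2.
Then q_V = (115 - 115/2)/2 = 115/4.

57.50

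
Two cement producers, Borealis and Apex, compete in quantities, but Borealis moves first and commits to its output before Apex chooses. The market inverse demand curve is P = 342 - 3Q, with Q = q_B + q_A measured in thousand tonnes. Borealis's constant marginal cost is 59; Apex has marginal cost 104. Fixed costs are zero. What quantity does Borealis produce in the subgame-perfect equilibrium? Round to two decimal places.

54.67

Solve by backward induction. Given q_B, the follower Apex maximises π_A = (342 - 3q_B - 3q_A)q_A - 104q_A.
Setting the follower's marginal profit to zero, 238 - 3q_B - 6q_A = 0, i.e. q_A = (238 - 3q_B)/6.
Borealis substitutes q_A(q_B) into its own profit: π_B = q_B(342 - 3q_B - (238 - 3q_B)/2) - 59q_B = (223 - (3/2)q_B)q_B - 59q_B.
Maximising: ∂π_B/∂q_B = 164 - 3q_B = 0, giving q_B = 164/3.
Then q_A = (238 - 3·(164/3))/6 = 37/3.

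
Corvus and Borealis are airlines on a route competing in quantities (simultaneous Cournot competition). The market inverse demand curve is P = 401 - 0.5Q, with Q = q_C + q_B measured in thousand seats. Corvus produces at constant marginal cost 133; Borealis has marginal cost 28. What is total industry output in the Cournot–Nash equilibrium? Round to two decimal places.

427.33

Corvus's profit: π_C = (401 - 0.5Q)q_C - (133q_C). Setting ∂π_C/∂q_C = 0: 268 - q_C - (1/2)(q_B) = 0.
Borealis's first-order condition: 373 - q_B - (1/2)(q_C) = 0.
Rearranging gives the reaction functions q_C = (268 - (1/2)q_B) and q_B = (373 - (1/2)q_C).
Solving the pair: q_C = 326/3, q_B = 956/3.
Total output Q = 326/3 + 956/3 = 1282/3.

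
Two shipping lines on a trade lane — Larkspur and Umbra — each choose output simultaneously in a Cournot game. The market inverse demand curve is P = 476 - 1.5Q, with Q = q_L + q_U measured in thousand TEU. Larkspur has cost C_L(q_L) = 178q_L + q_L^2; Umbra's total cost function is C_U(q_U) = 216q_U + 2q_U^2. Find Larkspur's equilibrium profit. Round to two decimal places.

Larkspur's profit: π_L = (476 - 1.5Q)q_L - (178q_L + q_L²). Setting ∂π_L/∂q_L = 0: 298 - 5q_L - (3/2)(q_U) = 0.
Umbra's profit: π_U = (476 - 1.5Q)q_U - (216q_U + 2q_U²). Setting ∂π_U/∂q_U = 0: 260 - 7q_U - (3/2)(q_L) = 0.
Rearranging gives the reaction functions q_L = (298 - (3/2)q_U)/5 and q_U = (260 - (3/2)q_L)/7.
Solving the pair: q_L = 51.7863, q_U = 26.0458.
Price P = 476 - (3/2)·77.8321 = 359.2519.
Larkspur's profit: 359.2519·51.7863 - 178·51.7863 - 51.7863² = 6704.5417.

6704.54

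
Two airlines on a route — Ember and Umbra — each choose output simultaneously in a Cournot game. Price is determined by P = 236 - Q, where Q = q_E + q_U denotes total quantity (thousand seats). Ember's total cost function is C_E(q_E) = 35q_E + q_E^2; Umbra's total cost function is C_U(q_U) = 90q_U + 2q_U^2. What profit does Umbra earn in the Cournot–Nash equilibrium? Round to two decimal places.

831.88

Ember's profit: π_E = (236 - Q)q_E - (35q_E + q_E²). Setting ∂π_E/∂q_E = 0: 201 - 4q_E - (q_U) = 0.
Umbra's first-order condition: 146 - 6q_U - (q_E) = 0.
Rearranging gives the reaction functions q_E = (201 - q_U)/4 and q_U = (146 - q_E)/6.
Substituting one into the other gives q_E = 1060/23 and q_U = 383/23.
Price P = 236 - 1443/23 = 173.2609.
Umbra's profit: 173.2609·(383/23) - 90·(383/23) - 2(383/23)² = 831.8847.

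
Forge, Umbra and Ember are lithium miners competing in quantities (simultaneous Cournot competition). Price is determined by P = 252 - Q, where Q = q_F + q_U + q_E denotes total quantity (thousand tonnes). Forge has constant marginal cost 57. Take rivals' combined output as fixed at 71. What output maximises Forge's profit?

62

With rivals' combined output fixed at 71, Forge's profit is π_F = (252 - 71 - q_F)q_F - (57q_F) = (181 - q_F)q_F - (57q_F).
∂π_F/∂q_F = 124 - 2q_F = 0, so q_F = 62.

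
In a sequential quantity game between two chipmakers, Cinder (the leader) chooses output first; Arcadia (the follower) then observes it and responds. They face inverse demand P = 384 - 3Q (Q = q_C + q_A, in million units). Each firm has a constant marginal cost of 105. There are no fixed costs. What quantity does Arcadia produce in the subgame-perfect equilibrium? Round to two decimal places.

Solve by backward induction. Given q_C, the follower Arcadia maximises π_A = (384 - 3q_C - 3q_A)q_A - 105q_A.
Setting the follower's marginal profit to zero, 279 - 3q_C - 6q_A = 0, i.e. q_A = (279 - 3q_C)/6.
The leader anticipates this reaction. Substituting into P = 384 - 3Q gives P = 489/2 - (3/2)q_C, so π_C = (489/2 - (3/2)q_C)q_C - 105q_C.
Maximising: ∂π_C/∂q_C = 279/2 - 3q_C = 0, giving q_C = 93/2.
Then q_A = (279 - 3·(93/2))/6 = 93/4.

23.25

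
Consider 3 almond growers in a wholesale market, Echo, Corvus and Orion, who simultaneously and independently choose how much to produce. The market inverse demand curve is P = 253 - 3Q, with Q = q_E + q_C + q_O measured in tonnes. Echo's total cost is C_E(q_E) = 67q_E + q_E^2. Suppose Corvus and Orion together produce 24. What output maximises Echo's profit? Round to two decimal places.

14.25

With rivals' combined output fixed at 24, Echo's profit is π_E = (253 - 3·24 - 3q_E)q_E - (67q_E + q_E²) = (181 - 3q_E)q_E - (67q_E + q_E²).
∂π_E/∂q_E = 114 - 8q_E = 0, so q_E = 57/4.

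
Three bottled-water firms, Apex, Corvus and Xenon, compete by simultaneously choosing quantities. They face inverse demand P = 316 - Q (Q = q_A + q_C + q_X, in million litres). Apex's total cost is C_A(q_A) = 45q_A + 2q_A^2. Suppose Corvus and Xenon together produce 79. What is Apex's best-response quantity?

32

With rivals' combined output fixed at 79, Apex's profit is π_A = (316 - 79 - q_A)q_A - (45q_A + 2q_A²) = (237 - q_A)q_A - (45q_A + 2q_A²).
∂π_A/∂q_A = 192 - 6q_A = 0, so q_A = 32.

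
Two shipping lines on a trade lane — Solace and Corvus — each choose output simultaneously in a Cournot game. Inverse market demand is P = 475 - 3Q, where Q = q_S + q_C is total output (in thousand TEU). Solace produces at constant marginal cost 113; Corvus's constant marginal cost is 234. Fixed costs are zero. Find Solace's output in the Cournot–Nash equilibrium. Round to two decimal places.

Solace's profit: π_S = (475 - 3Q)q_S - (113q_S). Setting ∂π_S/∂q_S = 0: 362 - 6q_S - 3(q_C) = 0.
Corvus's first-order condition: 241 - 6q_C - 3(q_S) = 0.
Rearranging gives the reaction functions q_S = (362 - 3q_C)/6 and q_C = (241 - 3q_S)/6.
Substituting one into the other gives q_S = 161/3 and q_C = 40/3.

53.67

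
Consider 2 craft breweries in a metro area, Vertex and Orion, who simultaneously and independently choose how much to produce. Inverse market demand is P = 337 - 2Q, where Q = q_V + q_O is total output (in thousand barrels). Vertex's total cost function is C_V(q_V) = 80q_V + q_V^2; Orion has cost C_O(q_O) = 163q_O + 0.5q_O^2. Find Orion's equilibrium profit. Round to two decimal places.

1038.83

Vertex's profit: π_V = (337 - 2Q)q_V - (80q_V + q_V²). Setting ∂π_V/∂q_V = 0: 257 - 6q_V - 2(q_O) = 0.
Orion's profit: π_O = (337 - 2Q)q_O - (163q_O + (1/2)q_O²). Setting ∂π_O/∂q_O = 0: 174 - 5q_O - 2(q_V) = 0.
Best responses: q_V = (257 - 2q_O)/6, q_O = (174 - 2q_V)/5.
Substituting one into the other gives q_V = 937/26 and q_O = 265/13.
Price P = 337 - 2·(1467/26) = 224.1538.
Orion's profit: 224.1538·(265/13) - 163·(265/13) - (1/2)(265/13)² = 1038.8314.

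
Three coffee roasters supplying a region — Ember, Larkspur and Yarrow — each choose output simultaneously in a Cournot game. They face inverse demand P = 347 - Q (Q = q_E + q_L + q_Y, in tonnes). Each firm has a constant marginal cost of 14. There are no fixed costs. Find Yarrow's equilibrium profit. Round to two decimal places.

6930.56

A representative firm's profit is π_i = q_i(347 - Q) - 14q_i.
Setting ∂π_i/∂q_i = 0 with rivals' quantities fixed: 333 - 2q_i - Σ_{j≠i} q_j = 0.
By symmetry each firm produces the same amount; substituting Σ_{j≠i} q_j = 2q_i yields q_i = 333/4.
Price P = 347 - 999/4 = 389/4.
Yarrow's profit: (389/4 - 14)·(333/4) = 6930.5625.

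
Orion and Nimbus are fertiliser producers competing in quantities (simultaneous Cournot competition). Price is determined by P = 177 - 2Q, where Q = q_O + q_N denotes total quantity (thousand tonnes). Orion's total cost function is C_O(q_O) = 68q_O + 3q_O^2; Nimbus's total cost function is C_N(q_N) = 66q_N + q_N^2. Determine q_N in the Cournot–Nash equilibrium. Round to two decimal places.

Orion's profit: π_O = (177 - 2Q)q_O - (68q_O + 3q_O²). Setting ∂π_O/∂q_O = 0: 109 - 10q_O - 2(q_N) = 0.
Nimbus's first-order condition: 111 - 6q_N - 2(q_O) = 0.
Best responses: q_O = (109 - 2q_N)/10, q_N = (111 - 2q_O)/6.
Substituting one into the other gives q_O = 54/7 and q_N = 223/14.

15.93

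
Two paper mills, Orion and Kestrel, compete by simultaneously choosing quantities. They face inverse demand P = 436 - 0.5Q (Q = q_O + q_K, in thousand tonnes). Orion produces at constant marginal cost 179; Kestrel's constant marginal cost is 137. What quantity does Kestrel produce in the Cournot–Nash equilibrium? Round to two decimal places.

Orion's profit: π_O = (436 - 0.5Q)q_O - (179q_O). Setting ∂π_O/∂q_O = 0: 257 - q_O - (1/2)(q_K) = 0.
Kestrel's first-order condition: 299 - q_K - (1/2)(q_O) = 0.
Best responses: q_O = (257 - (1/2)q_K), q_K = (299 - (1/2)q_O).
Solving the pair: q_O = 430/3, q_K = 682/3.

227.33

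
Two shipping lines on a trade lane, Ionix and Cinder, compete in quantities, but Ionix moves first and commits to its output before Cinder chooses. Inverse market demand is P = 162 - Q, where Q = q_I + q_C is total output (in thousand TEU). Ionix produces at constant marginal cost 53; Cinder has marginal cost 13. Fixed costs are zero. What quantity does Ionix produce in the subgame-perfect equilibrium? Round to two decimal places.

The follower Cinder best-responds to any q_I: π_C = (162 - Q)q_C - 13q_C.
Follower FOC: 149 - q_I - 2q_C = 0, so q_C(q_I) = (149 - q_I)/2.
The leader anticipates this reaction. Substituting into P = 162 - Q gives P = 175/2 - (1/2)q_I, so π_I = (175/2 - (1/2)q_I)q_I - 53q_I.
Leader FOC: 69/2 - q_I = 0, so q_I = 69/2.
Then q_C = (149 - 69/2)/2 = 229/4.

34.50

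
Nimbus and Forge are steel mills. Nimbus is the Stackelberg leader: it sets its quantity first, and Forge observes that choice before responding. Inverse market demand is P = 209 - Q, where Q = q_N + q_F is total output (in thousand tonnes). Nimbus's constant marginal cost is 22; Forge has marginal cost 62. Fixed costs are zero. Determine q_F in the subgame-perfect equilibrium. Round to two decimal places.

16.75

The follower Forge best-responds to any q_N: π_F = (209 - Q)q_F - 62q_F.
Follower FOC: 147 - q_N - 2q_F = 0, so q_F(q_N) = (147 - q_N)/2.
Nimbus substitutes q_F(q_N) into its own profit: π_N = q_N(209 - q_N - (147 - q_N)/2) - 22q_N = (271/2 - (1/2)q_N)q_N - 22q_N.
Leader FOC: 227/2 - q_N = 0, so q_N = 227/2.
Then q_F = (147 - 227/2)/2 = 67/4.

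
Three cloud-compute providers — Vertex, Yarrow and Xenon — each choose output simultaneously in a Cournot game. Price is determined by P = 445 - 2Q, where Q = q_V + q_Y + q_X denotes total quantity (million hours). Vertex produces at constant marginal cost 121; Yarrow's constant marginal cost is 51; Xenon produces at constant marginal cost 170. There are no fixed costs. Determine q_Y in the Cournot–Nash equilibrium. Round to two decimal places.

Vertex's profit: π_V = (445 - 2Q)q_V - (121q_V). Setting ∂π_V/∂q_V = 0: 324 - 4q_V - 2(q_Y + q_X) = 0.
Yarrow's profit: π_Y = (445 - 2Q)q_Y - (51q_Y). Setting ∂π_Y/∂q_Y = 0: 394 - 4q_Y - 2(q_V + q_X) = 0.
Xenon's profit: π_X = (445 - 2Q)q_X - (170q_X). Setting ∂π_X/∂q_X = 0: 275 - 4q_X - 2(q_V + q_Y) = 0.
Adding the 3 first-order conditions: 993 − 8Q = 0, so Q = 993/8.
Back-substituting: q_V = (324 − 993/4)/2 = 303/8, q_Y = (394 − 993/4)/2 = 583/8, q_X = (275 − 993/4)/2 = 107/8.

72.88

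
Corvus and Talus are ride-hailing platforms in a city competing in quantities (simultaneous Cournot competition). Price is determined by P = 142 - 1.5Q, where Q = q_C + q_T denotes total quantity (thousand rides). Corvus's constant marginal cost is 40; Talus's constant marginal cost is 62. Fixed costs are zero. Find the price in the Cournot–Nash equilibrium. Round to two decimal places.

Corvus's profit: π_C = (142 - 1.5Q)q_C - (40q_C). Setting ∂π_C/∂q_C = 0: 102 - 3q_C - (3/2)(q_T) = 0.
Talus's profit: π_T = (142 - 1.5Q)q_T - (62q_T). Setting ∂π_T/∂q_T = 0: 80 - 3q_T - (3/2)(q_C) = 0.
Best responses: q_C = (102 - (3/2)q_T)/3, q_T = (80 - (3/2)q_C)/3.
Substituting one into the other gives q_C = 248/9 and q_T = 116/9.
Total output Q = 364/9, so price P = 142 - (3/2)·(364/9) = 244/3.

81.33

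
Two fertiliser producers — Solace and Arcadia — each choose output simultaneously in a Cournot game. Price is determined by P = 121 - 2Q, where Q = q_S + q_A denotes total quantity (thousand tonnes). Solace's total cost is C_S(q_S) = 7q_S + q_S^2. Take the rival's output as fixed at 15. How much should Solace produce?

14

With the rival's output fixed at 15, Solace's profit is π_S = (121 - 2·15 - 2q_S)q_S - (7q_S + q_S²) = (91 - 2q_S)q_S - (7q_S + q_S²).
∂π_S/∂q_S = 84 - 6q_S = 0, so q_S = 14.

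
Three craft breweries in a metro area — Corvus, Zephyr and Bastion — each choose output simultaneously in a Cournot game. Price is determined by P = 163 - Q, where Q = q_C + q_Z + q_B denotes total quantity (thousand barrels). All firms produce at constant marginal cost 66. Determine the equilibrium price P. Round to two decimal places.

90.25

Each firm earns π_i = (163 - Q)q_i - 66q_i.
Setting ∂π_i/∂q_i = 0 with rivals' quantities fixed: 97 - 2q_i - Σ_{j≠i} q_j = 0.
With identical firms every q_j equals q_i, so Σ_{j≠i} q_j = 2q_i and 97 = 4q_i, giving q_i = 97/4.
Total output Q = 291/4, so price P = 163 - 291/4 = 361/4.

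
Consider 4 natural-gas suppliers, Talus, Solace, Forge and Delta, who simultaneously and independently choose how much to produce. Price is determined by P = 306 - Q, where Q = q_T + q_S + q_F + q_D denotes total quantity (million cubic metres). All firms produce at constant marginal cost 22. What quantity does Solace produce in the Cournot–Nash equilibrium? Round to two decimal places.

56.80

A representative firm's profit is π_i = q_i(306 - Q) - 22q_i.
Setting ∂π_i/∂q_i = 0 with rivals' quantities fixed: 284 - 2q_i - Σ_{j≠i} q_j = 0.
With identical firms every q_j equals q_i, so Σ_{j≠i} q_j = 3q_i and 284 = 5q_i, giving q_i = 284/5.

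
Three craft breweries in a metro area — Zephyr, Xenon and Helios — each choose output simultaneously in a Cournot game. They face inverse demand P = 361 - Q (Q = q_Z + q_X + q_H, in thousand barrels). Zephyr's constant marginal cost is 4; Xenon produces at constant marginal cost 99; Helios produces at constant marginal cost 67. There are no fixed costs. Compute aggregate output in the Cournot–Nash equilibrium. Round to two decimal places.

Zephyr's profit: π_Z = (361 - Q)q_Z - (4q_Z). Setting ∂π_Z/∂q_Z = 0: 357 - 2q_Z - (q_X + q_H) = 0.
Xenon's first-order condition: 262 - 2q_X - (q_Z + q_H) = 0.
Helios's profit: π_H = (361 - Q)q_H - (67q_H). Setting ∂π_H/∂q_H = 0: 294 - 2q_H - (q_Z + q_X) = 0.
Adding the 3 first-order conditions: 913 − 4Q = 0, so Q = 913/4.
Back-substituting: q_Z = (357 − 913/4) = 515/4, q_X = (262 − 913/4) = 135/4, q_H = (294 − 913/4) = 263/4.
Total output Q = 515/4 + 135/4 + 263/4 = 913/4.

228.25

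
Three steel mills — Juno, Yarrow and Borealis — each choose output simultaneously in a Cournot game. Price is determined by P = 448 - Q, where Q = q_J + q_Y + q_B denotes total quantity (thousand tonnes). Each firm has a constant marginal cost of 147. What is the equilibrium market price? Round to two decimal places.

A representative firm's profit is π_i = q_i(448 - Q) - 147q_i.
First-order condition (treating rivals' output as given): 301 - 2q_i - Σ_{j≠i} q_j = 0.
With identical firms every q_j equals q_i, so Σ_{j≠i} q_j = 2q_i and 301 = 4q_i, giving q_i = 301/4.
Total output Q = 903/4, so price P = 448 - 903/4 = 889/4.

222.25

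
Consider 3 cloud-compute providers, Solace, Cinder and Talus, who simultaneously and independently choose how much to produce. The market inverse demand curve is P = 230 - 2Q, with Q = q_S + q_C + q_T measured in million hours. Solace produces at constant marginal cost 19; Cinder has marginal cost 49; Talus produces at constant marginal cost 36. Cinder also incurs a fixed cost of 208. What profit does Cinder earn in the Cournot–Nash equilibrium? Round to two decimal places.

Solace's profit: π_S = (230 - 2Q)q_S - (19q_S). Setting ∂π_S/∂q_S = 0: 211 - 4q_S - 2(q_C + q_T) = 0.
Cinder's first-order condition: 181 - 4q_C - 2(q_S + q_T) = 0.
Talus's first-order condition: 194 - 4q_T - 2(q_S + q_C) = 0.
Summing all 3 equations gives 586 − 8Q = 0, hence Q = 293/4.
Back-substituting: q_S = (211 − 293/2)/2 = 129/4, q_C = (181 − 293/2)/2 = 69/4, q_T = (194 − 293/2)/2 = 95/4.
Price P = 230 - 2·(293/4) = 167/2.
Cinder's profit: (167/2 - 49)·(69/4) - 208 = 387.1250.

387.13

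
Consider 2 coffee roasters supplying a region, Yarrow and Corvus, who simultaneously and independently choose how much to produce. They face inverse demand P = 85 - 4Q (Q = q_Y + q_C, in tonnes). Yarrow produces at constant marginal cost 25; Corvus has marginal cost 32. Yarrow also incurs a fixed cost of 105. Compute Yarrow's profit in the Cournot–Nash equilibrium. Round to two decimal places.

19.69

Yarrow's profit: π_Y = (85 - 4Q)q_Y - (25q_Y). Setting ∂π_Y/∂q_Y = 0: 60 - 8q_Y - 4(q_C) = 0.
Corvus's profit: π_C = (85 - 4Q)q_C - (32q_C). Setting ∂π_C/∂q_C = 0: 53 - 8q_C - 4(q_Y) = 0.
So q_Y = (60 - 4q_C)/8 and q_C = (53 - 4q_Y)/8.
Solving the pair: q_Y = 67/12, q_C = 23/6.
Price P = 85 - 4·(113/12) = 142/3.
Yarrow's profit: (142/3 - 25)·(67/12) - 105 = 709/36.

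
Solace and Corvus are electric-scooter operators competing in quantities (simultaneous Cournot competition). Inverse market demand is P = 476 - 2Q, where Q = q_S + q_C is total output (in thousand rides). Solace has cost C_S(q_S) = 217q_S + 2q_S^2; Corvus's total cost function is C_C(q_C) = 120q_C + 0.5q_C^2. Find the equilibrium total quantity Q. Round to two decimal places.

Solace's profit: π_S = (476 - 2Q)q_S - (217q_S + 2q_S²). Setting ∂π_S/∂q_S = 0: 259 - 8q_S - 2(q_C) = 0.
Corvus's first-order condition: 356 - 5q_C - 2(q_S) = 0.
Best responses: q_S = (259 - 2q_C)/8, q_C = (356 - 2q_S)/5.
Solving the pair: q_S = 583/36, q_C = 1165/18.
Total output Q = 583/36 + 1165/18 = 971/12.

80.92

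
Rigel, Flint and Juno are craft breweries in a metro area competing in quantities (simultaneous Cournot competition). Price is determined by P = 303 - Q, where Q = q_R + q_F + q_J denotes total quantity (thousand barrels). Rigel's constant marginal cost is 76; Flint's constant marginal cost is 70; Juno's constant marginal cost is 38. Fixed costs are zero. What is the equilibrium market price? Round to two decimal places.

121.75

Rigel's profit: π_R = (303 - Q)q_R - (76q_R). Setting ∂π_R/∂q_R = 0: 227 - 2q_R - (q_F + q_J) = 0.
Flint's first-order condition: 233 - 2q_F - (q_R + q_J) = 0.
Juno's profit: π_J = (303 - Q)q_J - (38q_J). Setting ∂π_J/∂q_J = 0: 265 - 2q_J - (q_R + q_F) = 0.
Adding the 3 first-order conditions: 725 − 4Q = 0, so Q = 725/4.
Back-substituting: q_R = (227 − 725/4) = 183/4, q_F = (233 − 725/4) = 207/4, q_J = (265 − 725/4) = 335/4.
Total output Q = 725/4, so price P = 303 - 725/4 = 487/4.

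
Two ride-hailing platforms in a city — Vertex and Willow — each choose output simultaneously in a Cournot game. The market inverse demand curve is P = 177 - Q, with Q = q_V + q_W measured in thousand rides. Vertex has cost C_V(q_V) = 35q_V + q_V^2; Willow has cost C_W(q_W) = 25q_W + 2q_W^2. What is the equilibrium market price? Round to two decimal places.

Vertex's profit: π_V = (177 - Q)q_V - (35q_V + q_V²). Setting ∂π_V/∂q_V = 0: 142 - 4q_V - (q_W) = 0.
Willow's profit: π_W = (177 - Q)q_W - (25q_W + 2q_W²). Setting ∂π_W/∂q_W = 0: 152 - 6q_W - (q_V) = 0.
So q_V = (142 - q_W)/4 and q_W = (152 - q_V)/6.
Substituting one into the other gives q_V = 700/23 and q_W = 466/23.
Total output Q = 1166/23, so price P = 177 - 1166/23 = 126.3043.

126.30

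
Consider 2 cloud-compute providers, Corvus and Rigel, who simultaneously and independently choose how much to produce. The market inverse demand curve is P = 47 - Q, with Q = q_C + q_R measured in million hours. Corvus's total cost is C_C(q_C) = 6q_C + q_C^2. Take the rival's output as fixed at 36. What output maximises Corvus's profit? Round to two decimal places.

With the rival's output fixed at 36, Corvus's profit is π_C = (47 - 36 - q_C)q_C - (6q_C + q_C²) = (11 - q_C)q_C - (6q_C + q_C²).
∂π_C/∂q_C = 5 - 4q_C = 0, so q_C = 5/4.

1.25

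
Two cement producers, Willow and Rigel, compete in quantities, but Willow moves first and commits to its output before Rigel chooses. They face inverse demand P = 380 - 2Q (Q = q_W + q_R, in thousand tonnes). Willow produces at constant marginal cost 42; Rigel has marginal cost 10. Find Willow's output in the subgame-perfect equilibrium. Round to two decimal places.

76.50

Solve by backward induction. Given q_W, the follower Rigel maximises π_R = (380 - 2q_W - 2q_R)q_R - 10q_R.
∂π_R/∂q_R = 370 - 2q_W - 4q_R = 0 gives the reaction function q_R = (370 - 2q_W)/4.
The leader anticipates this reaction. Substituting into P = 380 - 2Q gives P = 195 - q_W, so π_W = (195 - q_W)q_W - 42q_W.
Maximising: ∂π_W/∂q_W = 153 - 2q_W = 0, giving q_W = 153/2.
Then q_R = (370 - 2·(153/2))/4 = 217/4.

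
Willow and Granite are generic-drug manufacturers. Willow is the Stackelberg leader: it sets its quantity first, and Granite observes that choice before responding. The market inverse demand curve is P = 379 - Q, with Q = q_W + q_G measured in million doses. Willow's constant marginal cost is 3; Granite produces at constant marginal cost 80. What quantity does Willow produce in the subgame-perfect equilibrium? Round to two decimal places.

Solve by backward induction. Given q_W, the follower Granite maximises π_G = (379 - q_W - q_G)q_G - 80q_G.
∂π_G/∂q_G = 299 - q_W - 2q_G = 0 gives the reaction function q_G = (299 - q_W)/2.
The leader anticipates this reaction. Substituting into P = 379 - Q gives P = 459/2 - (1/2)q_W, so π_W = (459/2 - (1/2)q_W)q_W - 3q_W.
The leader's first-order condition 453/2 - q_W = 0 yields q_W = 453/2.
Then q_G = (299 - 453/2)/2 = 145/4.

226.50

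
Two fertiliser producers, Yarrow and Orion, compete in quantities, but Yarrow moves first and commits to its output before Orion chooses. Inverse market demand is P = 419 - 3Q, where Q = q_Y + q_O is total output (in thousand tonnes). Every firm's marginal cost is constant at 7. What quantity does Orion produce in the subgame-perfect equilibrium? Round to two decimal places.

34.33

Solve by backward induction. Given q_Y, the follower Orion maximises π_O = (419 - 3q_Y - 3q_O)q_O - 7q_O.
Setting the follower's marginal profit to zero, 412 - 3q_Y - 6q_O = 0, i.e. q_O = (412 - 3q_Y)/6.
Yarrow substitutes q_O(q_Y) into its own profit: π_Y = q_Y(419 - 3q_Y - (412 - 3q_Y)/2) - 7q_Y = (213 - (3/2)q_Y)q_Y - 7q_Y.
Maximising: ∂π_Y/∂q_Y = 206 - 3q_Y = 0, giving q_Y = 206/3.
Then q_O = (412 - 3·(206/3))/6 = 103/3.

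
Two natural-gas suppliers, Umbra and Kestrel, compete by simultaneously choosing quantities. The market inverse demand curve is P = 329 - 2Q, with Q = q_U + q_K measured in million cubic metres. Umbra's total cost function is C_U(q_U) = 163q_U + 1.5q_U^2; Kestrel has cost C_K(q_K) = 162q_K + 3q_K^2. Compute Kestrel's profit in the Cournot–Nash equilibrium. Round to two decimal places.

Umbra's profit: π_U = (329 - 2Q)q_U - (163q_U + (3/2)q_U²). Setting ∂π_U/∂q_U = 0: 166 - 7q_U - 2(q_K) = 0.
Kestrel's first-order condition: 167 - 10q_K - 2(q_U) = 0.
Best responses: q_U = (166 - 2q_K)/7, q_K = (167 - 2q_U)/10.
Substituting one into the other gives q_U = 221/11 and q_K = 279/22.
Price P = 329 - 2·(721/22) = 263.4545.
Kestrel's profit: 263.4545·(279/22) - 162·(279/22) - 3(279/22)² = 804.1426.

804.14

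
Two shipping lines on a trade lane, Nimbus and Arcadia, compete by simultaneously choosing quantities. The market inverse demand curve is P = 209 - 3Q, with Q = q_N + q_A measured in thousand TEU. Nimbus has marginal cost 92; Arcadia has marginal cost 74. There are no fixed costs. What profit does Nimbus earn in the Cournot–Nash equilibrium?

Nimbus's profit: π_N = (209 - 3Q)q_N - (92q_N). Setting ∂π_N/∂q_N = 0: 117 - 6q_N - 3(q_A) = 0.
Arcadia's profit: π_A = (209 - 3Q)q_A - (74q_A). Setting ∂π_A/∂q_A = 0: 135 - 6q_A - 3(q_N) = 0.
Rearranging gives the reaction functions q_N = (117 - 3q_A)/6 and q_A = (135 - 3q_N)/6.
Substituting one into the other gives q_N = 11 and q_A = 17.
Price P = 209 - 3·28 = 125.
Nimbus's profit: (125 - 92)·11 = 363.

363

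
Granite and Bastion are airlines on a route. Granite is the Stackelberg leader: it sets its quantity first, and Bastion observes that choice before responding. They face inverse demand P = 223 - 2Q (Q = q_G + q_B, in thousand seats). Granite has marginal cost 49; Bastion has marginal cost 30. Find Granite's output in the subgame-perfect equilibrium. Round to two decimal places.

38.75

The follower Bastion best-responds to any q_G: π_B = (223 - 2Q)q_B - 30q_B.
Follower FOC: 193 - 2q_G - 4q_B = 0, so q_B(q_G) = (193 - 2q_G)/4.
The leader anticipates this reaction. Substituting into P = 223 - 2Q gives P = 253/2 - q_G, so π_G = (253/2 - q_G)q_G - 49q_G.
Leader FOC: 155/2 - 2q_G = 0, so q_G = 155/4.
Then q_B = (193 - 2·(155/4))/4 = 231/8.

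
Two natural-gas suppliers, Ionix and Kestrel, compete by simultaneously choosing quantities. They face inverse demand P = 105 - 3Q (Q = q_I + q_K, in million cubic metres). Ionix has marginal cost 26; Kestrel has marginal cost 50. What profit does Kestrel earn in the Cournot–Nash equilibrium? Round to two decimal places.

Ionix's profit: π_I = (105 - 3Q)q_I - (26q_I). Setting ∂π_I/∂q_I = 0: 79 - 6q_I - 3(q_K) = 0.
Kestrel's first-order condition: 55 - 6q_K - 3(q_I) = 0.
Best responses: q_I = (79 - 3q_K)/6, q_K = (55 - 3q_I)/6.
Solving the pair: q_I = 103/9, q_K = 31/9.
Price P = 105 - 3·(134/9) = 181/3.
Kestrel's profit: (181/3 - 50)·(31/9) = 961/27.

35.59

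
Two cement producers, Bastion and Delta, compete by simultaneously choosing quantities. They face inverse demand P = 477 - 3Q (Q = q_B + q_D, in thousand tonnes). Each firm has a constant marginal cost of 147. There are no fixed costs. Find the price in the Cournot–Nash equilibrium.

257

Each firm earns π_i = (477 - 3Q)q_i - 147q_i.
Setting ∂π_i/∂q_i = 0 with rivals' quantities fixed: 330 - 6q_i - 3q_j = 0.
With identical firms every q_j equals q_i, so q_j = q_i and 330 = 9q_i, giving q_i = 110/3.
Total output Q = 220/3, so price P = 477 - 3·(220/3) = 257.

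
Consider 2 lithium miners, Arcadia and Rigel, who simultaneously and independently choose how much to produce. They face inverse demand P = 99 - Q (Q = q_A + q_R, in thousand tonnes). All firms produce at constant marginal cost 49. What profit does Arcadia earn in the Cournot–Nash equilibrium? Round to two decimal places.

277.78

Each firm earns π_i = (99 - Q)q_i - 49q_i.
Setting ∂π_i/∂q_i = 0 with rivals' quantities fixed: 50 - 2q_i - q_j = 0.
With identical firms every q_j equals q_i, so q_j = q_i and 50 = 3q_i, giving q_i = 50/3.
Price P = 99 - 100/3 = 197/3.
Arcadia's profit: (197/3 - 49)·(50/3) = 277.7778.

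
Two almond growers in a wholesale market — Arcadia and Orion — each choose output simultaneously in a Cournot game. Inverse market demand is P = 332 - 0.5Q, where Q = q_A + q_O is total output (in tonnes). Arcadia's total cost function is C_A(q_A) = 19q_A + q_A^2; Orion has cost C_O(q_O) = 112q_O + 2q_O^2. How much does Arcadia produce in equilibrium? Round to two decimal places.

98.64

Arcadia's profit: π_A = (332 - 0.5Q)q_A - (19q_A + q_A²). Setting ∂π_A/∂q_A = 0: 313 - 3q_A - (1/2)(q_O) = 0.
Orion's profit: π_O = (332 - 0.5Q)q_O - (112q_O + 2q_O²). Setting ∂π_O/∂q_O = 0: 220 - 5q_O - (1/2)(q_A) = 0.
Best responses: q_A = (313 - (1/2)q_O)/3, q_O = (220 - (1/2)q_A)/5.
Solving the pair: q_A = 98.6441, q_O = 34.1356.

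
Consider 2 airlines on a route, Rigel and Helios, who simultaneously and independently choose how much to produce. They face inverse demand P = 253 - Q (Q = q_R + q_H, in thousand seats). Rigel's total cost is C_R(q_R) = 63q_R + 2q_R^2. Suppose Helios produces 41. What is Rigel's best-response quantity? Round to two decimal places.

With the rival's output fixed at 41, Rigel's profit is π_R = (253 - 41 - q_R)q_R - (63q_R + 2q_R²) = (212 - q_R)q_R - (63q_R + 2q_R²).
∂π_R/∂q_R = 149 - 6q_R = 0, so q_R = 149/6.

24.83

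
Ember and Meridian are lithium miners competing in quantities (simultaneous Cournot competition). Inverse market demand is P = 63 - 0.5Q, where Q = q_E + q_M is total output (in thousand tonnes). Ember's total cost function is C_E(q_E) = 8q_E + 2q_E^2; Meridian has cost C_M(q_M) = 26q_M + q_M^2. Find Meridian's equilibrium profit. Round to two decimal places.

Ember's profit: π_E = (63 - 0.5Q)q_E - (8q_E + 2q_E²). Setting ∂π_E/∂q_E = 0: 55 - 5q_E - (1/2)(q_M) = 0.
Meridian's first-order condition: 37 - 3q_M - (1/2)(q_E) = 0.
Best responses: q_E = (55 - (1/2)q_M)/5, q_M = (37 - (1/2)q_E)/3.
Substituting one into the other gives q_E = 586/59 and q_M = 630/59.
Price P = 63 - (1/2)·(1216/59) = 52.6949.
Meridian's profit: 52.6949·(630/59) - 26·(630/59) - (630/59)² = 171.0284.

171.03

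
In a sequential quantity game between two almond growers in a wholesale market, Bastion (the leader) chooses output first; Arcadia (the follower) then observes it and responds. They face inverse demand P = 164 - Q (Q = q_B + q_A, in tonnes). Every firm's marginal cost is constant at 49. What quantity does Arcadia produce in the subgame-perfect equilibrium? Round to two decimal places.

28.75

Solve by backward induction. Given q_B, the follower Arcadia maximises π_A = (164 - q_B - q_A)q_A - 49q_A.
∂π_A/∂q_A = 115 - q_B - 2q_A = 0 gives the reaction function q_A = (115 - q_B)/2.
The leader anticipates this reaction. Substituting into P = 164 - Q gives P = 213/2 - (1/2)q_B, so π_B = (213/2 - (1/2)q_B)q_B - 49q_B.
Leader FOC: 115/2 - q_B = 0, so q_B = 115/2.
Then q_A = (115 - 115/2)/2 = 115/4.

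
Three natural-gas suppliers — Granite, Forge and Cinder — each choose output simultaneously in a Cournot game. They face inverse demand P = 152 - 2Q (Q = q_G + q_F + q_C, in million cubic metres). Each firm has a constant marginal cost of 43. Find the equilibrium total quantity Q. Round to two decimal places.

40.88

Each firm earns π_i = (152 - 2Q)q_i - 43q_i.
First-order condition (treating rivals' output as given): 109 - 4q_i - 2·Σ_{j≠i} q_j = 0.
With identical firms every q_j equals q_i, so Σ_{j≠i} q_j = 2q_i and 109 = 8q_i, giving q_i = 109/8.
Total output Q = 109/8 + 109/8 + 109/8 = 327/8.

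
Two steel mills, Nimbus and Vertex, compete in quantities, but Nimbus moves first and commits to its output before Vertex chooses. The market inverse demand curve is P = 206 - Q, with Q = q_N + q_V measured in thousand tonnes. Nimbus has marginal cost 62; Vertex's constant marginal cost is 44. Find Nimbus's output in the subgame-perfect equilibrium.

Solve by backward induction. Given q_N, the follower Vertex maximises π_V = (206 - q_N - q_V)q_V - 44q_V.
Setting the follower's marginal profit to zero, 162 - q_N - 2q_V = 0, i.e. q_V = (162 - q_N)/2.
Nimbus substitutes q_V(q_N) into its own profit: π_N = q_N(206 - q_N - (162 - q_N)/2) - 62q_N = (125 - (1/2)q_N)q_N - 62q_N.
Maximising: ∂π_N/∂q_N = 63 - q_N = 0, giving q_N = 63.
Then q_V = (162 - 63)/2 = 99/2.

63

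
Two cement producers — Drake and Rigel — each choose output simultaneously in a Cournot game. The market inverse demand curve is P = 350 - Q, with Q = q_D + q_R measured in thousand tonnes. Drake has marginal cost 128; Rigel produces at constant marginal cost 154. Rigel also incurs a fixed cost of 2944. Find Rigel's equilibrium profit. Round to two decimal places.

267.11

Drake's profit: π_D = (350 - Q)q_D - (128q_D). Setting ∂π_D/∂q_D = 0: 222 - 2q_D - (q_R) = 0.
Rigel's profit: π_R = (350 - Q)q_R - (154q_R). Setting ∂π_R/∂q_R = 0: 196 - 2q_R - (q_D) = 0.
Rearranging gives the reaction functions q_D = (222 - q_R)/2 and q_R = (196 - q_D)/2.
Solving the pair: q_D = 248/3, q_R = 170/3.
Price P = 350 - 418/3 = 632/3.
Rigel's profit: (632/3 - 154)·(170/3) - 2944 = 267.1111.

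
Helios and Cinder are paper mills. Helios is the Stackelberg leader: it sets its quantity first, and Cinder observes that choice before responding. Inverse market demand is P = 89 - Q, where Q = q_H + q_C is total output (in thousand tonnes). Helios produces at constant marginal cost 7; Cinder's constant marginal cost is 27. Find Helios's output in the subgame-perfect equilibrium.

51

The follower Cinder best-responds to any q_H: π_C = (89 - Q)q_C - 27q_C.
∂π_C/∂q_C = 62 - q_H - 2q_C = 0 gives the reaction function q_C = (62 - q_H)/2.
The leader anticipates this reaction. Substituting into P = 89 - Q gives P = 58 - (1/2)q_H, so π_H = (58 - (1/2)q_H)q_H - 7q_H.
Leader FOC: 51 - q_H = 0, so q_H = 51.
Then q_C = (62 - 51)/2 = 11/2.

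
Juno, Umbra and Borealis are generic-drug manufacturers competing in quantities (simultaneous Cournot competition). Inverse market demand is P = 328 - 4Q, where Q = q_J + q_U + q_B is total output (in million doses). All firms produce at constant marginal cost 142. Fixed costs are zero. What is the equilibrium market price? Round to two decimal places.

A representative firm's profit is π_i = q_i(328 - 4Q) - 142q_i.
First-order condition (treating rivals' output as given): 186 - 8q_i - 4·Σ_{j≠i} q_j = 0.
By symmetry each firm produces the same amount; substituting Σ_{j≠i} q_j = 2q_i yields q_i = 186/16 = 93/8.
Total output Q = 279/8, so price P = 328 - 4·(279/8) = 377/2.

188.50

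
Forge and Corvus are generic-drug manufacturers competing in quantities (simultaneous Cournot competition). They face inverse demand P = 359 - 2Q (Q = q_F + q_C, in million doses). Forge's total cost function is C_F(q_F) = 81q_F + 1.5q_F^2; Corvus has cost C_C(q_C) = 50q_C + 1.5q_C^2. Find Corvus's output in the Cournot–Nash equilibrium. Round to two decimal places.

35.71

Forge's profit: π_F = (359 - 2Q)q_F - (81q_F + (3/2)q_F²). Setting ∂π_F/∂q_F = 0: 278 - 7q_F - 2(q_C) = 0.
Corvus's first-order condition: 309 - 7q_C - 2(q_F) = 0.
So q_F = (278 - 2q_C)/7 and q_C = (309 - 2q_F)/7.
Solving the pair: q_F = 1328/45, q_C = 1607/45.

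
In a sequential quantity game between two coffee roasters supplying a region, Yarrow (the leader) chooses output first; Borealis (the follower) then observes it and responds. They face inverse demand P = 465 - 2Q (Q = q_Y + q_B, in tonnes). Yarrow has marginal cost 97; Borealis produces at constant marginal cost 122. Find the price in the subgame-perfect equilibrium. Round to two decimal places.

195.25

The follower Borealis best-responds to any q_Y: π_B = (465 - 2Q)q_B - 122q_B.
Follower FOC: 343 - 2q_Y - 4q_B = 0, so q_B(q_Y) = (343 - 2q_Y)/4.
The leader anticipates this reaction. Substituting into P = 465 - 2Q gives P = 587/2 - q_Y, so π_Y = (587/2 - q_Y)q_Y - 97q_Y.
Leader FOC: 393/2 - 2q_Y = 0, so q_Y = 393/4.
Then q_B = (343 - 2·(393/4))/4 = 293/8.
Total output Q = 1079/8, so price P = 465 - 2·(1079/8) = 781/4.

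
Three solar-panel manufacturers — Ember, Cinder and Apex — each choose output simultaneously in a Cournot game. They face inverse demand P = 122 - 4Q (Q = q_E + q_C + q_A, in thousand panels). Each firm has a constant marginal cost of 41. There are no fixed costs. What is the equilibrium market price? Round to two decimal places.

61.25

A representative firm's profit is π_i = q_i(122 - 4Q) - 41q_i.
First-order condition (treating rivals' output as given): 81 - 8q_i - 4·Σ_{j≠i} q_j = 0.
With identical firms every q_j equals q_i, so Σ_{j≠i} q_j = 2q_i and 81 = 16q_i, giving q_i = 81/16.
Total output Q = 243/16, so price P = 122 - 4·(243/16) = 245/4.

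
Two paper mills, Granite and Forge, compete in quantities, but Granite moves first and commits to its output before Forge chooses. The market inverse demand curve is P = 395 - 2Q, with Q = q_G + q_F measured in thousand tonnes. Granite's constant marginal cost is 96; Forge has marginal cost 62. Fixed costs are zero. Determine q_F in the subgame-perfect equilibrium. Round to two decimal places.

50.13

The follower Forge best-responds to any q_G: π_F = (395 - 2Q)q_F - 62q_F.
Follower FOC: 333 - 2q_G - 4q_F = 0, so q_F(q_G) = (333 - 2q_G)/4.
The leader anticipates this reaction. Substituting into P = 395 - 2Q gives P = 457/2 - q_G, so π_G = (457/2 - q_G)q_G - 96q_G.
Maximising: ∂π_G/∂q_G = 265/2 - 2q_G = 0, giving q_G = 265/4.
Then q_F = (333 - 2·(265/4))/4 = 401/8.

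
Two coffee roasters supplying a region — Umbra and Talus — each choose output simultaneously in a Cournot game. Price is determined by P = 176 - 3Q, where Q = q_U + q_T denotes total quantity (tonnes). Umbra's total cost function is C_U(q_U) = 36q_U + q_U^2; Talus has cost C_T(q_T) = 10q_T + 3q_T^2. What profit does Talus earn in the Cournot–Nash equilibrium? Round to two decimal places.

653.56

Umbra's profit: π_U = (176 - 3Q)q_U - (36q_U + q_U²). Setting ∂π_U/∂q_U = 0: 140 - 8q_U - 3(q_T) = 0.
Talus's first-order condition: 166 - 12q_T - 3(q_U) = 0.
Best responses: q_U = (140 - 3q_T)/8, q_T = (166 - 3q_U)/12.
Substituting one into the other gives q_U = 394/29 and q_T = 908/87.
Price P = 176 - 3·24.0230 = 103.9310.
Talus's profit: 103.9310·(908/87) - 10·(908/87) - 3(908/87)² = 653.5585.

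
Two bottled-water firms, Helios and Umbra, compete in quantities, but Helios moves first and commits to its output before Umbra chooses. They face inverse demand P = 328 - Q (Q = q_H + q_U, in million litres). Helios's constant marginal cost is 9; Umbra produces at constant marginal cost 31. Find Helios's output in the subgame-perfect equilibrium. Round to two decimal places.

Solve by backward induction. Given q_H, the follower Umbra maximises π_U = (328 - q_H - q_U)q_U - 31q_U.
Follower FOC: 297 - q_H - 2q_U = 0, so q_U(q_H) = (297 - q_H)/2.
The leader anticipates this reaction. Substituting into P = 328 - Q gives P = 359/2 - (1/2)q_H, so π_H = (359/2 - (1/2)q_H)q_H - 9q_H.
The leader's first-order condition 341/2 - q_H = 0 yields q_H = 341/2.
Then q_U = (297 - 341/2)/2 = 253/4.

170.50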